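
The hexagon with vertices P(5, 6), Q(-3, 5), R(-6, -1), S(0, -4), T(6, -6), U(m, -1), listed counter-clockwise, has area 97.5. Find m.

The doubled signed area Σ (x_i y_{i+1} − x_{i+1} y_i) is linear in m.
With m=0 it equals 123; the coefficient of m is 12 (from the two edges through U).
So 12·m + 123 = 2·97.5 = 195 ⇒ m = 6.

6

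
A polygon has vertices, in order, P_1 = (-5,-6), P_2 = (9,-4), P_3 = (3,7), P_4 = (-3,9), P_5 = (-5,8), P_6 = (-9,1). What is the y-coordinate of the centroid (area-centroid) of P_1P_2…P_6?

153/172

Apply the surveyor's formula. First the cross-terms c_i = x_i·y_{i+1} − x_{i+1}·y_i:
  74, 75, 48, 21, 67, 59  ⇒  2A = 344, A = 172.
Then Σ (y_i + y_{i+1})·c_i = 918, so ȳ = 918 / (6·172) = 153/172.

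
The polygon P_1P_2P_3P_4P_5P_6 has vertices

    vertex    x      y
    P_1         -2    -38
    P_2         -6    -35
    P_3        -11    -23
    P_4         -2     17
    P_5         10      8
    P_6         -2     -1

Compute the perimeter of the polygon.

|P_1P_2| = √((-4)² + (3)²) = √25 = 5
|P_2P_3| = √((-5)² + (12)²) = √169 = 13
|P_3P_4| = √((9)² + (40)²) = √1681 = 41
|P_4P_5| = √((12)² + (-9)²) = √225 = 15
|P_5P_6| = √((-12)² + (-9)²) = √225 = 15
|P_6P_1| = √((0)² + (-37)²) = √1369 = 37
Perimeter = 5 + 13 + 41 + 15 + 15 + 37 = 126.

126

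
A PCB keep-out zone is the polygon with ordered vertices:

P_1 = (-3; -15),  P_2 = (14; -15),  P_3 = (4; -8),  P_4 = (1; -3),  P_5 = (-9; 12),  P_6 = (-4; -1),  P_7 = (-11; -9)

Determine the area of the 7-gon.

202

P_1→P_2: (-3)(-15) − (14)(-15) = 255
P_2→P_3: (14)(-8) − (4)(-15) = -52
P_3→P_4: (4)(-3) − (1)(-8) = -4
P_4→P_5: (1)(12) − (-9)(-3) = -15
P_5→P_6: (-9)(-1) − (-4)(12) = 57
P_6→P_7: (-4)(-9) − (-11)(-1) = 25
P_7→P_1: (-11)(-15) − (-3)(-9) = 138
Σ = 404
Area = |Σ|/2 = 202.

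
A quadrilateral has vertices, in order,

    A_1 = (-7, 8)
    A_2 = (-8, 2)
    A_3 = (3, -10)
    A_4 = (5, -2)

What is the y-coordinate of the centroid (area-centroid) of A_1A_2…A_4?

-232/291

Apply the shoelace formula. First the cross-terms c_i = x_i·y_{i+1} − x_{i+1}·y_i:
  50, 74, 44, 26  ⇒  2A = 194, A = 97.
Then Σ (y_i + y_{i+1})·c_i = -464, so ȳ = -464 / (6·97) = -232/291.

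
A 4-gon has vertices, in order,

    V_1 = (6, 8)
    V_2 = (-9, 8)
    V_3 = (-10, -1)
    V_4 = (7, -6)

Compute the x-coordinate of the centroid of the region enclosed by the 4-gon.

Apply Gauss's area formula. First the cross-terms c_i = x_i·y_{i+1} − x_{i+1}·y_i:
  120, 89, 67, 92  ⇒  2A = 368, A = 184.
Then Σ (x_i + x_{i+1})·c_i = -1056, so x̄ = -1056 / (6·184) = -22/23.

-22/23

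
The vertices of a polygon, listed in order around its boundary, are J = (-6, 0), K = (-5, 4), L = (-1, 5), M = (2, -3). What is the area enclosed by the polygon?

35

Apply Gauss's area formula: 2A = Σ (x_i·y_{i+1} − x_{i+1}·y_i), indices taken mod 4.
Σ = (-24) + (-21) + (-7) + (-18) = -70
Area = |Σ|/2 = 35.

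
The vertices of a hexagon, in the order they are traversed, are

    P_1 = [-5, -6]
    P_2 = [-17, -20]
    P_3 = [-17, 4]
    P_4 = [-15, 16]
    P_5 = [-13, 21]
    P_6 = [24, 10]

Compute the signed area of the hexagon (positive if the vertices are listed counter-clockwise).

Σ = (-2) + (-408) + (-212) + (-107) + (-634) + (-94) = -1457
Signed area = Σ/2 = -728.5 (negative ⇒ clockwise traversal).

-728.5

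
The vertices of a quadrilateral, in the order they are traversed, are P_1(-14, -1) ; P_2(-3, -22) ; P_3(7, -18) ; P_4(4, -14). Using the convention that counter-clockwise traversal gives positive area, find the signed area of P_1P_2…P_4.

143.5

Σ = (305) + (208) + (-26) + (-200) = 287
Signed area = Σ/2 = 143.5 (positive ⇒ counter-clockwise traversal).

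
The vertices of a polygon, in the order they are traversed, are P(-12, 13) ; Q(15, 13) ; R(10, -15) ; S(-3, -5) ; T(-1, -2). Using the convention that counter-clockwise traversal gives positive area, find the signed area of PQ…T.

-418.5

Cross-terms: -351, -355, -95, 1, -37  ⇒  Σ = -837
Signed area = Σ/2 = -418.5 (negative ⇒ clockwise traversal).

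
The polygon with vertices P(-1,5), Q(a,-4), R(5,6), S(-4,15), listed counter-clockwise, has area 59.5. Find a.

Write out the shoelace sum; only the two edges meeting at Q involve a:
2·Area = [((-1)·(-4) − a·5) + (a·6 − 5·(-4))] + 94
       = 1·a + 118 = 119
⇒ a = 1.

1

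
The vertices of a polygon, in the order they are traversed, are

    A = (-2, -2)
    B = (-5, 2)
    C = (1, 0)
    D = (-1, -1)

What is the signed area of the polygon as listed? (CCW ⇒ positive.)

Apply the shoelace formula: 2A = Σ (x_i·y_{i+1} − x_{i+1}·y_i), indices taken mod 4.
Σ = (-14) + (-2) + (-1) + (0) = -17
Signed area = Σ/2 = -8.5 (negative ⇒ clockwise traversal).

-8.5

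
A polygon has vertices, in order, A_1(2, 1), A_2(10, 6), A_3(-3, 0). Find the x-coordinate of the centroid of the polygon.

3

Apply the shoelace (surveyor's) formula. First the cross-terms c_i = x_i·y_{i+1} − x_{i+1}·y_i:
  2, 18, -3  ⇒  2A = 17, A = 8.5.
Then Σ (x_i + x_{i+1})·c_i = 153, so x̄ = 153 / (6·8.5) = 3.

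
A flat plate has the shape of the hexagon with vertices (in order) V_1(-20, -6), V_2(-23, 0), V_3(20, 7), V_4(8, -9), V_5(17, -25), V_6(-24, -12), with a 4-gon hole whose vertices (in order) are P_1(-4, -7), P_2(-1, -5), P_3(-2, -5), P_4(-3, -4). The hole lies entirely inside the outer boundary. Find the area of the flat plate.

738

Outer boundary:
Apply the shoelace formula: 2A = Σ (x_i·y_{i+1} − x_{i+1}·y_i), indices taken mod 6.
V_1→V_2: (-20)(0) − (-23)(-6) = -138
V_2→V_3: (-23)(7) − (20)(0) = -161
V_3→V_4: (20)(-9) − (8)(7) = -236
V_4→V_5: (8)(-25) − (17)(-9) = -47
V_5→V_6: (17)(-12) − (-24)(-25) = -804
V_6→V_1: (-24)(-6) − (-20)(-12) = -96
Σ = -1482
Area = |Σ|/2 = 741.
Hole:
Apply Gauss's area formula: 2A = Σ (x_i·y_{i+1} − x_{i+1}·y_i), indices taken mod 4.
P_1→P_2: (-4)(-5) − (-1)(-7) = 13
P_2→P_3: (-1)(-5) − (-2)(-5) = -5
P_3→P_4: (-2)(-4) − (-3)(-5) = -7
P_4→P_1: (-3)(-7) − (-4)(-4) = 5
Σ = 6
Area = |Σ|/2 = 3.
Net area = 741 − 3 = 738.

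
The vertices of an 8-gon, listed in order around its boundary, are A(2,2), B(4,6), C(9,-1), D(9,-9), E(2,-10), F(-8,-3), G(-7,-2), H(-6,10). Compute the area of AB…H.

Σ = (4) + (-58) + (-72) + (-72) + (-86) + (-5) + (-82) + (-32) = -403
Area = |Σ|/2 = 201.5.

201.5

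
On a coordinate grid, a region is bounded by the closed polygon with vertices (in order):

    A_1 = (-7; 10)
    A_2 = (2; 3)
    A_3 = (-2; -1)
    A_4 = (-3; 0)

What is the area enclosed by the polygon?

35

Apply the surveyor's formula: 2A = Σ (x_i·y_{i+1} − x_{i+1}·y_i), indices taken mod 4.
Σ = (-41) + (4) + (-3) + (-30) = -70
Area = |Σ|/2 = 35.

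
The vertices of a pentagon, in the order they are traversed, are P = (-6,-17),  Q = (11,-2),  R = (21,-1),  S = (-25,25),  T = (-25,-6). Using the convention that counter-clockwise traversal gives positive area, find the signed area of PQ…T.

947

Apply Gauss's area formula: 2A = Σ (x_i·y_{i+1} − x_{i+1}·y_i), indices taken mod 5.
Σ = (199) + (31) + (500) + (775) + (389) = 1894
Signed area = Σ/2 = 947 (positive ⇒ counter-clockwise traversal).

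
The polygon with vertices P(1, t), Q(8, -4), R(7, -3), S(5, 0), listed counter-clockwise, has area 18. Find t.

-7

Write out the shoelace sum; only the two edges meeting at P involve t:
2·Area = [(5·t − 1·0) + (1·(-4) − 8·t)] + 19
       = -3·t + 15 = 36
⇒ t = -7.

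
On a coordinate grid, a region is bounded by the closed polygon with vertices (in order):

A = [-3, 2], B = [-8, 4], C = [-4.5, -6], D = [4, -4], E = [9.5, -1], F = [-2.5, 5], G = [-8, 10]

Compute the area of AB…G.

110

Apply the shoelace (surveyor's) formula: 2A = Σ (x_i·y_{i+1} − x_{i+1}·y_i), indices taken mod 7.
Cross-terms: 4, 66, 42, 34, 45, 15, 14  ⇒  Σ = 220
Area = |Σ|/2 = 110.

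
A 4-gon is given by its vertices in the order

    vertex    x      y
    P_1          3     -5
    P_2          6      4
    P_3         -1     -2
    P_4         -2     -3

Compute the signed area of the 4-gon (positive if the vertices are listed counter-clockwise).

26

Apply the shoelace formula: 2A = Σ (x_i·y_{i+1} − x_{i+1}·y_i), indices taken mod 4.
P_1→P_2: (3)(4) − (6)(-5) = 42
P_2→P_3: (6)(-2) − (-1)(4) = -8
P_3→P_4: (-1)(-3) − (-2)(-2) = -1
P_4→P_1: (-2)(-5) − (3)(-3) = 19
Σ = 52
Signed area = Σ/2 = 26 (positive ⇒ counter-clockwise traversal).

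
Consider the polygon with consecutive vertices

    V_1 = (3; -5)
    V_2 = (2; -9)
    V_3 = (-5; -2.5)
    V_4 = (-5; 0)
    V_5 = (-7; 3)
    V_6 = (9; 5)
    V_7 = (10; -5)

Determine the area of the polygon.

Σ = (-17) + (-50) + (-12.5) + (-15) + (-62) + (-95) + (-35) = -286.5
Area = |Σ|/2 = 143.25.

143.25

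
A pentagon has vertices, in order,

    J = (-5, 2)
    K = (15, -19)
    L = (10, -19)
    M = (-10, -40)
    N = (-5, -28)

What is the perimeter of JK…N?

|JK| = √((20)² + (-21)²) = √841 = 29
|KL| = √((-5)² + (0)²) = √25 = 5
|LM| = √((-20)² + (-21)²) = √841 = 29
|MN| = √((5)² + (12)²) = √169 = 13
|NJ| = √((0)² + (30)²) = √900 = 30
Perimeter = 29 + 5 + 29 + 13 + 30 = 106.

106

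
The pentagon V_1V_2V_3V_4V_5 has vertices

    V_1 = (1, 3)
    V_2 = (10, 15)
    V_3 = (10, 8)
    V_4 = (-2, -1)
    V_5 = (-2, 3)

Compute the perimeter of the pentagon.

44

|V_1V_2| = √((9)² + (12)²) = √225 = 15
|V_2V_3| = √((0)² + (-7)²) = √49 = 7
|V_3V_4| = √((-12)² + (-9)²) = √225 = 15
|V_4V_5| = √((0)² + (4)²) = √16 = 4
|V_5V_1| = √((3)² + (0)²) = √9 = 3
Perimeter = 15 + 7 + 15 + 4 + 3 = 44.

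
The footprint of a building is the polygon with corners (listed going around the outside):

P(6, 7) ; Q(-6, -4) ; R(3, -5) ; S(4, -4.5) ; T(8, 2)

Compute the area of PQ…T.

Cross-terms: 18, 42, 6.5, 44, 44  ⇒  Σ = 154.5
Area = |Σ|/2 = 77.25.

77.25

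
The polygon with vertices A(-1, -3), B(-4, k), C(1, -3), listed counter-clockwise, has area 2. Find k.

-5

The doubled signed area Σ (x_i y_{i+1} − x_{i+1} y_i) is linear in k.
With k=0 it equals -6; the coefficient of k is -2 (from the two edges through B).
So -2·k + -6 = 2·2 = 4 ⇒ k = -5.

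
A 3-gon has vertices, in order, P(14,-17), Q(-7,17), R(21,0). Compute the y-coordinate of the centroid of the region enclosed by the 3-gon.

0

Apply the surveyor's formula. First the cross-terms c_i = x_i·y_{i+1} − x_{i+1}·y_i:
  119, -357, -357  ⇒  2A = -595, A = -297.5.
Then Σ (y_i + y_{i+1})·c_i = 0, so ȳ = 0 / (6·(-297.5)) = 0.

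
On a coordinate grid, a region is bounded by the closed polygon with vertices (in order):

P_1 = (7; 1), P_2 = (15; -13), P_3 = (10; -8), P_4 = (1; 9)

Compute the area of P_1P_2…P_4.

Σ = (-106) + (10) + (98) + (-62) = -60
Area = |Σ|/2 = 30.

30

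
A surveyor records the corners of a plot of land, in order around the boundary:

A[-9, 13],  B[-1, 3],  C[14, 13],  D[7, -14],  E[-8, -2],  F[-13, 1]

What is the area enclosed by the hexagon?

338

Apply Gauss's area formula: 2A = Σ (x_i·y_{i+1} − x_{i+1}·y_i), indices taken mod 6.
Cross-terms: -14, -55, -287, -126, -34, -160  ⇒  Σ = -676
Area = |Σ|/2 = 338.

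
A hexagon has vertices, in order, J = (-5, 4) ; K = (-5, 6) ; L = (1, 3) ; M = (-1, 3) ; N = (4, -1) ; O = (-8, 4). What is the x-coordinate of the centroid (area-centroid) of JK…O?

Apply the shoelace (surveyor's) formula. First the cross-terms c_i = x_i·y_{i+1} − x_{i+1}·y_i:
  -10, -21, 6, -11, 8, -12  ⇒  2A = -40, A = -20.
Then Σ (x_i + x_{i+1})·c_i = 275, so x̄ = 275 / (6·(-20)) = -55/24.

-55/24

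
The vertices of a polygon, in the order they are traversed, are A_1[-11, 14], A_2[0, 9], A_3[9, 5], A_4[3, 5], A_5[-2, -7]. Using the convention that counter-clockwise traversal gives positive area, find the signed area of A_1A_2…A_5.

Apply the shoelace (surveyor's) formula: 2A = Σ (x_i·y_{i+1} − x_{i+1}·y_i), indices taken mod 5.
Σ = (-99) + (-81) + (30) + (-11) + (-105) = -266
Signed area = Σ/2 = -133 (negative ⇒ clockwise traversal).

-133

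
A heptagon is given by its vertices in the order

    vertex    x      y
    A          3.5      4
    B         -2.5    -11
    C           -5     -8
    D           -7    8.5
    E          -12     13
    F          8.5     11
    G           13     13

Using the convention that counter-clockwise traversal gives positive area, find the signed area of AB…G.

-209.75

Σ = (-28.5) + (-35) + (-98.5) + (11) + (-242.5) + (-32.5) + (6.5) = -419.5
Signed area = Σ/2 = -209.75 (negative ⇒ clockwise traversal).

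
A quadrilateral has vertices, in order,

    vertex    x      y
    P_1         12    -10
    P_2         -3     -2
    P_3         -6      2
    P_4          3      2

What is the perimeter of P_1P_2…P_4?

46

|P_1P_2| = √((-15)² + (8)²) = √289 = 17
|P_2P_3| = √((-3)² + (4)²) = √25 = 5
|P_3P_4| = √((9)² + (0)²) = √81 = 9
|P_4P_1| = √((9)² + (-12)²) = √225 = 15
Perimeter = 17 + 5 + 9 + 15 = 46.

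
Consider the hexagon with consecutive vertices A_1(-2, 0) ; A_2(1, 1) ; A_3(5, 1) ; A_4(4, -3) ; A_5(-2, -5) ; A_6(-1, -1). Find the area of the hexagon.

Apply the shoelace formula: 2A = Σ (x_i·y_{i+1} − x_{i+1}·y_i), indices taken mod 6.
A_1→A_2: (-2)(1) − (1)(0) = -2
A_2→A_3: (1)(1) − (5)(1) = -4
A_3→A_4: (5)(-3) − (4)(1) = -19
A_4→A_5: (4)(-5) − (-2)(-3) = -26
A_5→A_6: (-2)(-1) − (-1)(-5) = -3
A_6→A_1: (-1)(0) − (-2)(-1) = -2
Σ = -56
Area = |Σ|/2 = 28.

28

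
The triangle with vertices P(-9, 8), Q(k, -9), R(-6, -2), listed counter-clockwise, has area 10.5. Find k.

-6

Write out the shoelace sum; only the two edges meeting at Q involve k:
2·Area = [((-9)·(-9) − k·8) + (k·(-2) − (-6)·(-9))] + -66
       = -10·k + -39 = 21
⇒ k = -6.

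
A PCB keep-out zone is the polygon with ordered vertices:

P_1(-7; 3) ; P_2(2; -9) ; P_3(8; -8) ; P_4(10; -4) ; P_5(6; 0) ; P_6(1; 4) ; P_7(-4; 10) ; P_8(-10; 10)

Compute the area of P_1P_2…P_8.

167.5

Apply Gauss's area formula: 2A = Σ (x_i·y_{i+1} − x_{i+1}·y_i), indices taken mod 8.
Σ = (57) + (56) + (48) + (24) + (24) + (26) + (60) + (40) = 335
Area = |Σ|/2 = 167.5.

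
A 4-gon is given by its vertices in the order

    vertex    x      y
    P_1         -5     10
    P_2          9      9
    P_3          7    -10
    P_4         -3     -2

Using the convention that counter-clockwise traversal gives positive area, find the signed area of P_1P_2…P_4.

Apply the shoelace (surveyor's) formula: 2A = Σ (x_i·y_{i+1} − x_{i+1}·y_i), indices taken mod 4.
Σ = (-135) + (-153) + (-44) + (-40) = -372
Signed area = Σ/2 = -186 (negative ⇒ clockwise traversal).

-186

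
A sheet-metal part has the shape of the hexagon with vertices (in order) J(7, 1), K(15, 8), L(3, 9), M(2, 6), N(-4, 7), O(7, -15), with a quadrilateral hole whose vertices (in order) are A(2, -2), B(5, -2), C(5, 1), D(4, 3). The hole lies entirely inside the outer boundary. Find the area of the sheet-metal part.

147.5

Outer boundary:
Σ = (41) + (111) + (0) + (38) + (11) + (112) = 313
Area = |Σ|/2 = 156.5.
Hole:
Apply Gauss's area formula: 2A = Σ (x_i·y_{i+1} − x_{i+1}·y_i), indices taken mod 4.
Σ = (6) + (15) + (11) + (-14) = 18
Area = |Σ|/2 = 9.
Net area = 156.5 − 9 = 147.5.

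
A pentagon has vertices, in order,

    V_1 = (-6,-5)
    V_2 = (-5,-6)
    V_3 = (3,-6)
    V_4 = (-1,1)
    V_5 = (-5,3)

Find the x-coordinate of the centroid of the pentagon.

-236/101

Apply the shoelace formula. First the cross-terms c_i = x_i·y_{i+1} − x_{i+1}·y_i:
  11, 48, -3, 2, 43  ⇒  2A = 101, A = 50.5.
Then Σ (x_i + x_{i+1})·c_i = -708, so x̄ = -708 / (6·50.5) = -236/101.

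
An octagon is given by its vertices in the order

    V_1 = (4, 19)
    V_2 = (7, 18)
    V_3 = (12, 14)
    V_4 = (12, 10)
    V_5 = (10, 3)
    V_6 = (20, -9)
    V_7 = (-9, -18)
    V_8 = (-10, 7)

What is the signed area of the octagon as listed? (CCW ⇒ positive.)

-671.5

Apply Gauss's area formula: 2A = Σ (x_i·y_{i+1} − x_{i+1}·y_i), indices taken mod 8.
V_1→V_2: (4)(18) − (7)(19) = -61
V_2→V_3: (7)(14) − (12)(18) = -118
V_3→V_4: (12)(10) − (12)(14) = -48
V_4→V_5: (12)(3) − (10)(10) = -64
V_5→V_6: (10)(-9) − (20)(3) = -150
V_6→V_7: (20)(-18) − (-9)(-9) = -441
V_7→V_8: (-9)(7) − (-10)(-18) = -243
V_8→V_1: (-10)(19) − (4)(7) = -218
Σ = -1343
Signed area = Σ/2 = -671.5 (negative ⇒ clockwise traversal).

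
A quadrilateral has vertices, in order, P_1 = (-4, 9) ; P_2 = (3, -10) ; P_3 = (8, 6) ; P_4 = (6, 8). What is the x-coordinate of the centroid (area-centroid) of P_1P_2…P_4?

181/75

Apply the shoelace (surveyor's) formula. First the cross-terms c_i = x_i·y_{i+1} − x_{i+1}·y_i:
  13, 98, 28, 86  ⇒  2A = 225, A = 112.5.
Then Σ (x_i + x_{i+1})·c_i = 1629, so x̄ = 1629 / (6·112.5) = 181/75.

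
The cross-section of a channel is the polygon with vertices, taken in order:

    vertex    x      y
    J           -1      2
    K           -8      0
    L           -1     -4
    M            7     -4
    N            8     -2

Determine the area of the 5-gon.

56

J→K: (-1)(0) − (-8)(2) = 16
K→L: (-8)(-4) − (-1)(0) = 32
L→M: (-1)(-4) − (7)(-4) = 32
M→N: (7)(-2) − (8)(-4) = 18
N→J: (8)(2) − (-1)(-2) = 14
Σ = 112
Area = |Σ|/2 = 56.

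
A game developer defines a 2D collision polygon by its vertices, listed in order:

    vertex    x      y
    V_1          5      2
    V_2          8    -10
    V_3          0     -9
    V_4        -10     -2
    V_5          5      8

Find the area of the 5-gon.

Apply Gauss's area formula: 2A = Σ (x_i·y_{i+1} − x_{i+1}·y_i), indices taken mod 5.
Σ = (-66) + (-72) + (-90) + (-70) + (-30) = -328
Area = |Σ|/2 = 164.

164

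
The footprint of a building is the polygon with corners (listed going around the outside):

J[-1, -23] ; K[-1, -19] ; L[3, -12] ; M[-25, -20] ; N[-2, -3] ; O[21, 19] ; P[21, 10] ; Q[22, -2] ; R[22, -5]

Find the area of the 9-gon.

631.5

Σ = (-4) + (69) + (-360) + (35) + (25) + (-189) + (-262) + (-66) + (-511) = -1263
Area = |Σ|/2 = 631.5.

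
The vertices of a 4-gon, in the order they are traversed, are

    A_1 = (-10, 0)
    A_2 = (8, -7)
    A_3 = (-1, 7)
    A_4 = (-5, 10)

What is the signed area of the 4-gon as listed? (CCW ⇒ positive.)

122

Apply the shoelace (surveyor's) formula: 2A = Σ (x_i·y_{i+1} − x_{i+1}·y_i), indices taken mod 4.
Cross-terms: 70, 49, 25, 100  ⇒  Σ = 244
Signed area = Σ/2 = 122 (positive ⇒ counter-clockwise traversal).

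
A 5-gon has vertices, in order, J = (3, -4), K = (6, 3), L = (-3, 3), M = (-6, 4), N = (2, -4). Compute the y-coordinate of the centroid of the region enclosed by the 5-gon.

139/258

Apply the surveyor's formula. First the cross-terms c_i = x_i·y_{i+1} − x_{i+1}·y_i:
  33, 27, 6, 16, 4  ⇒  2A = 86, A = 43.
Then Σ (y_i + y_{i+1})·c_i = 139, so ȳ = 139 / (6·43) = 139/258.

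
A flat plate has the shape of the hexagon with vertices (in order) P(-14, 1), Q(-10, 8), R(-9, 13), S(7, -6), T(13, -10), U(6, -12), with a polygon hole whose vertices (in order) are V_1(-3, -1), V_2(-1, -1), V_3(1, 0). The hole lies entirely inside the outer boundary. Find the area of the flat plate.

Outer boundary:
Apply Gauss's area formula: 2A = Σ (x_i·y_{i+1} − x_{i+1}·y_i), indices taken mod 6.
Cross-terms: -102, -58, -37, 8, -96, -162  ⇒  Σ = -447
Area = |Σ|/2 = 223.5.
Hole:
Apply the shoelace formula: 2A = Σ (x_i·y_{i+1} − x_{i+1}·y_i), indices taken mod 3.
Cross-terms: 2, 1, -1  ⇒  Σ = 2
Area = |Σ|/2 = 1.
Net area = 223.5 − 1 = 222.5.

222.5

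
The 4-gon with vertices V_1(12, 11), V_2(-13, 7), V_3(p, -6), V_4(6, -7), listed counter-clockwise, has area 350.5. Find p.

-15

The doubled signed area Σ (x_i y_{i+1} − x_{i+1} y_i) is linear in p.
With p=0 it equals 491; the coefficient of p is -14 (from the two edges through V_3).
So -14·p + 491 = 2·350.5 = 701 ⇒ p = -15.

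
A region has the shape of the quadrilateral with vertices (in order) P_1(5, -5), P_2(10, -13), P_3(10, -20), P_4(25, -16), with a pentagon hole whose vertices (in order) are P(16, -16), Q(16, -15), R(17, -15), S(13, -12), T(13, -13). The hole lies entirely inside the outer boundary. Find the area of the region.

Outer boundary:
Apply the shoelace formula: 2A = Σ (x_i·y_{i+1} − x_{i+1}·y_i), indices taken mod 4.
Σ = (-15) + (-70) + (340) + (-45) = 210
Area = |Σ|/2 = 105.
Hole:
Apply Gauss's area formula: 2A = Σ (x_i·y_{i+1} − x_{i+1}·y_i), indices taken mod 5.
Σ = (16) + (15) + (-9) + (-13) + (0) = 9
Area = |Σ|/2 = 4.5.
Net area = 105 − 4.5 = 100.5.

100.5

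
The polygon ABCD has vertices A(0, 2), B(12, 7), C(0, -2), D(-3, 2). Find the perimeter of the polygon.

|AB| = √((12)² + (5)²) = √169 = 13
|BC| = √((-12)² + (-9)²) = √225 = 15
|CD| = √((-3)² + (4)²) = √25 = 5
|DA| = √((3)² + (0)²) = √9 = 3
Perimeter = 13 + 15 + 5 + 3 = 36.

36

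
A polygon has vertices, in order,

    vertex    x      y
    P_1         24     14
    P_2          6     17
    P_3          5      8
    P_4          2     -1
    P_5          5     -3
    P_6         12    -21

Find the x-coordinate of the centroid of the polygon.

173/14

Apply the shoelace formula. First the cross-terms c_i = x_i·y_{i+1} − x_{i+1}·y_i:
  324, -37, -21, -1, -69, 672  ⇒  2A = 868, A = 434.
Then Σ (x_i + x_{i+1})·c_i = 32178, so x̄ = 32178 / (6·434) = 173/14.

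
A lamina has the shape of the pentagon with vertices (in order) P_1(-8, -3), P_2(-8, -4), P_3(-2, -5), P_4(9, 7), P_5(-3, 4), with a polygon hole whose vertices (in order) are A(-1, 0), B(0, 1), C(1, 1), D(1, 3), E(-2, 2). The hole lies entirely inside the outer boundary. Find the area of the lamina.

79.5

Outer boundary:
Apply the shoelace (surveyor's) formula: 2A = Σ (x_i·y_{i+1} − x_{i+1}·y_i), indices taken mod 5.
Cross-terms: 8, 32, 31, 57, 41  ⇒  Σ = 169
Area = |Σ|/2 = 84.5.
Hole:
Σ = (-1) + (-1) + (2) + (8) + (2) = 10
Area = |Σ|/2 = 5.
Net area = 84.5 − 5 = 79.5.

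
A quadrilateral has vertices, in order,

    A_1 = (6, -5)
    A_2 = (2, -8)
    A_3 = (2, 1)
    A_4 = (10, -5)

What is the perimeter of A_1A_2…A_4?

|A_1A_2| = √((-4)² + (-3)²) = √25 = 5
|A_2A_3| = √((0)² + (9)²) = √81 = 9
|A_3A_4| = √((8)² + (-6)²) = √100 = 10
|A_4A_1| = √((-4)² + (0)²) = √16 = 4
Perimeter = 5 + 9 + 10 + 4 = 28.

28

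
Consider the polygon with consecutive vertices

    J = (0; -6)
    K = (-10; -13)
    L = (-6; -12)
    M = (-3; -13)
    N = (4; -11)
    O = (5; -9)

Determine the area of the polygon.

J→K: (0)(-13) − (-10)(-6) = -60
K→L: (-10)(-12) − (-6)(-13) = 42
L→M: (-6)(-13) − (-3)(-12) = 42
M→N: (-3)(-11) − (4)(-13) = 85
N→O: (4)(-9) − (5)(-11) = 19
O→J: (5)(-6) − (0)(-9) = -30
Σ = 98
Area = |Σ|/2 = 49.

49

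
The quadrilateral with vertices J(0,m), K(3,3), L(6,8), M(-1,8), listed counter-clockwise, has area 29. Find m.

1

The doubled signed area Σ (x_i y_{i+1} − x_{i+1} y_i) is linear in m.
With m=0 it equals 62; the coefficient of m is -4 (from the two edges through J).
So -4·m + 62 = 2·29 = 58 ⇒ m = 1.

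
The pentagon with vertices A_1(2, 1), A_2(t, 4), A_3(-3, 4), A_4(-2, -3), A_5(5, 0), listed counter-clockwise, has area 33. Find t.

3

The doubled signed area Σ (x_i y_{i+1} − x_{i+1} y_i) is linear in t.
With t=0 it equals 57; the coefficient of t is 3 (from the two edges through A_2).
So 3·t + 57 = 2·33 = 66 ⇒ t = 3.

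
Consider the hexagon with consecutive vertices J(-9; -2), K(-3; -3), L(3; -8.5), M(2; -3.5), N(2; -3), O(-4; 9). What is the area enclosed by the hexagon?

J→K: (-9)(-3) − (-3)(-2) = 21
K→L: (-3)(-8.5) − (3)(-3) = 34.5
L→M: (3)(-3.5) − (2)(-8.5) = 6.5
M→N: (2)(-3) − (2)(-3.5) = 1
N→O: (2)(9) − (-4)(-3) = 6
O→J: (-4)(-2) − (-9)(9) = 89
Σ = 158
Area = |Σ|/2 = 79.

79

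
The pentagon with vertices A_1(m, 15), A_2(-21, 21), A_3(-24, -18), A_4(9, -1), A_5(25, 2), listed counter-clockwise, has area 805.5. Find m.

-10

The doubled signed area Σ (x_i y_{i+1} − x_{i+1} y_i) is linear in m.
With m=0 it equals 1801; the coefficient of m is 19 (from the two edges through A_1).
So 19·m + 1801 = 2·805.5 = 1611 ⇒ m = -10.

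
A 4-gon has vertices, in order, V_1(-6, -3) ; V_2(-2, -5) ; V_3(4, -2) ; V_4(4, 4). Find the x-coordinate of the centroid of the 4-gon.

Apply the shoelace (surveyor's) formula. First the cross-terms c_i = x_i·y_{i+1} − x_{i+1}·y_i:
  24, 24, 24, 12  ⇒  2A = 84, A = 42.
Then Σ (x_i + x_{i+1})·c_i = 24, so x̄ = 24 / (6·42) = 2/21.

2/21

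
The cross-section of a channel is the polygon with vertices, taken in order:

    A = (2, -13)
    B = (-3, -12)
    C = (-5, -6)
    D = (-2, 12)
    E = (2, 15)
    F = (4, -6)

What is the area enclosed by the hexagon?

171.5

Apply the shoelace formula: 2A = Σ (x_i·y_{i+1} − x_{i+1}·y_i), indices taken mod 6.
Σ = (-63) + (-42) + (-72) + (-54) + (-72) + (-40) = -343
Area = |Σ|/2 = 171.5.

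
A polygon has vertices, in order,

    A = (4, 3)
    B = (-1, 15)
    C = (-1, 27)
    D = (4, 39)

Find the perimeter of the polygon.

|AB| = √((-5)² + (12)²) = √169 = 13
|BC| = √((0)² + (12)²) = √144 = 12
|CD| = √((5)² + (12)²) = √169 = 13
|DA| = √((0)² + (-36)²) = √1296 = 36
Perimeter = 13 + 12 + 13 + 36 = 74.

74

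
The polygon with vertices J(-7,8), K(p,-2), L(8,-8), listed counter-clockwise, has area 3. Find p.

2

Write out the shoelace sum; only the two edges meeting at K involve p:
2·Area = [((-7)·(-2) − p·8) + (p·(-8) − 8·(-2))] + 8
       = -16·p + 38 = 6
⇒ p = 2.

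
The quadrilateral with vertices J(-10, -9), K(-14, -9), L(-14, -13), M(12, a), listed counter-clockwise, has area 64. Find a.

-15

The doubled signed area Σ (x_i y_{i+1} − x_{i+1} y_i) is linear in a.
With a=0 it equals 68; the coefficient of a is -4 (from the two edges through M).
So -4·a + 68 = 2·64 = 128 ⇒ a = -15.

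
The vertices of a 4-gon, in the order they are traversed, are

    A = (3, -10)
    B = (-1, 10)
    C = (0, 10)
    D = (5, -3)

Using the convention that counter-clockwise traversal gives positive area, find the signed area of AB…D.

Apply Gauss's area formula: 2A = Σ (x_i·y_{i+1} − x_{i+1}·y_i), indices taken mod 4.
Σ = (20) + (-10) + (-50) + (-41) = -81
Signed area = Σ/2 = -40.5 (negative ⇒ clockwise traversal).

-40.5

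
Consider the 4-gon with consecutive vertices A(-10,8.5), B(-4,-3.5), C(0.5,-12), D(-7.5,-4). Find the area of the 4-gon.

Apply the surveyor's formula: 2A = Σ (x_i·y_{i+1} − x_{i+1}·y_i), indices taken mod 4.
Σ = (69) + (49.75) + (-92) + (-103.75) = -77
Area = |Σ|/2 = 38.5.

38.5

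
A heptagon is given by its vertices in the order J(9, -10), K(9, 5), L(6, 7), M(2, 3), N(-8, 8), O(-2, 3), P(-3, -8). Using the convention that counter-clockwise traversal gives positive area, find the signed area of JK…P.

165.5

J→K: (9)(5) − (9)(-10) = 135
K→L: (9)(7) − (6)(5) = 33
L→M: (6)(3) − (2)(7) = 4
M→N: (2)(8) − (-8)(3) = 40
N→O: (-8)(3) − (-2)(8) = -8
O→P: (-2)(-8) − (-3)(3) = 25
P→J: (-3)(-10) − (9)(-8) = 102
Σ = 331
Signed area = Σ/2 = 165.5 (positive ⇒ counter-clockwise traversal).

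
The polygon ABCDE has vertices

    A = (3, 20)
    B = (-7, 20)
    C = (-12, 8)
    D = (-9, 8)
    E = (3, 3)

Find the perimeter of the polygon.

|AB| = √((-10)² + (0)²) = √100 = 10
|BC| = √((-5)² + (-12)²) = √169 = 13
|CD| = √((3)² + (0)²) = √9 = 3
|DE| = √((12)² + (-5)²) = √169 = 13
|EA| = √((0)² + (17)²) = √289 = 17
Perimeter = 10 + 13 + 3 + 13 + 17 = 56.

56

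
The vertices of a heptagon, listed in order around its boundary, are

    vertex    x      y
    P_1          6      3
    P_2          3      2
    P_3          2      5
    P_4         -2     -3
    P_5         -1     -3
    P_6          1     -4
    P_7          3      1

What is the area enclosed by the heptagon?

Apply the surveyor's formula: 2A = Σ (x_i·y_{i+1} − x_{i+1}·y_i), indices taken mod 7.
Cross-terms: 3, 11, 4, 3, 7, 13, 3  ⇒  Σ = 44
Area = |Σ|/2 = 22.

22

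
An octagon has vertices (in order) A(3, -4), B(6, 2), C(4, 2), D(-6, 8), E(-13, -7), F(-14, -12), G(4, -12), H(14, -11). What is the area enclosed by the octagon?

299.5

Apply the surveyor's formula: 2A = Σ (x_i·y_{i+1} − x_{i+1}·y_i), indices taken mod 8.
Σ = (30) + (4) + (44) + (146) + (58) + (216) + (124) + (-23) = 599
Area = |Σ|/2 = 299.5.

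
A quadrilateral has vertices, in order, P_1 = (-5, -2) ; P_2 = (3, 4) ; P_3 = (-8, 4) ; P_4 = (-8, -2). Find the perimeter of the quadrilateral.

30

|P_1P_2| = √((8)² + (6)²) = √100 = 10
|P_2P_3| = √((-11)² + (0)²) = √121 = 11
|P_3P_4| = √((0)² + (-6)²) = √36 = 6
|P_4P_1| = √((3)² + (0)²) = √9 = 3
Perimeter = 10 + 11 + 6 + 3 = 30.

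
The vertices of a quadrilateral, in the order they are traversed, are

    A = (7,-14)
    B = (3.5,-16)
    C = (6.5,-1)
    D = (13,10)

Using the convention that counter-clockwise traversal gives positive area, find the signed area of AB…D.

-68.25

Apply the shoelace (surveyor's) formula: 2A = Σ (x_i·y_{i+1} − x_{i+1}·y_i), indices taken mod 4.
Cross-terms: -63, 100.5, 78, -252  ⇒  Σ = -136.5
Signed area = Σ/2 = -68.25 (negative ⇒ clockwise traversal).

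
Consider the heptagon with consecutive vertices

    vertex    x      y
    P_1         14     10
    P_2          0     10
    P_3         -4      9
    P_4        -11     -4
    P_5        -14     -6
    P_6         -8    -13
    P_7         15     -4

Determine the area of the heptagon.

Σ = (140) + (40) + (115) + (10) + (134) + (227) + (206) = 872
Area = |Σ|/2 = 436.

436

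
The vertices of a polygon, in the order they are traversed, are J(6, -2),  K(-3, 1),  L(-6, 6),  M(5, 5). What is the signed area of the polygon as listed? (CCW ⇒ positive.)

Apply the shoelace (surveyor's) formula: 2A = Σ (x_i·y_{i+1} − x_{i+1}·y_i), indices taken mod 4.
J→K: (6)(1) − (-3)(-2) = 0
K→L: (-3)(6) − (-6)(1) = -12
L→M: (-6)(5) − (5)(6) = -60
M→J: (5)(-2) − (6)(5) = -40
Σ = -112
Signed area = Σ/2 = -56 (negative ⇒ clockwise traversal).

-56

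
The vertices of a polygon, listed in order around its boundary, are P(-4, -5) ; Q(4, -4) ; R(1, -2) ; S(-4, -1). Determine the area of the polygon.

Apply the surveyor's formula: 2A = Σ (x_i·y_{i+1} − x_{i+1}·y_i), indices taken mod 4.
Cross-terms: 36, -4, -9, 16  ⇒  Σ = 39
Area = |Σ|/2 = 19.5.

19.5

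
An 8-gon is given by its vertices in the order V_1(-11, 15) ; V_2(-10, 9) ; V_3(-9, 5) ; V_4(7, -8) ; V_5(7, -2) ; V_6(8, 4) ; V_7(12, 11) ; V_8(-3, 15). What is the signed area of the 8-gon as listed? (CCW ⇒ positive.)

289

V_1→V_2: (-11)(9) − (-10)(15) = 51
V_2→V_3: (-10)(5) − (-9)(9) = 31
V_3→V_4: (-9)(-8) − (7)(5) = 37
V_4→V_5: (7)(-2) − (7)(-8) = 42
V_5→V_6: (7)(4) − (8)(-2) = 44
V_6→V_7: (8)(11) − (12)(4) = 40
V_7→V_8: (12)(15) − (-3)(11) = 213
V_8→V_1: (-3)(15) − (-11)(15) = 120
Σ = 578
Signed area = Σ/2 = 289 (positive ⇒ counter-clockwise traversal).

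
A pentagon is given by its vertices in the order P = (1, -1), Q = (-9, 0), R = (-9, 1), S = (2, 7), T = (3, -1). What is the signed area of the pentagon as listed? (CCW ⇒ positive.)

-54

Σ = (-9) + (-9) + (-65) + (-23) + (-2) = -108
Signed area = Σ/2 = -54 (negative ⇒ clockwise traversal).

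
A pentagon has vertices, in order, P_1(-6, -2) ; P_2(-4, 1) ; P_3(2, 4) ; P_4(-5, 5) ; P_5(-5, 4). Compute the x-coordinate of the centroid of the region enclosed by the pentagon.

-338/111

Apply the surveyor's formula. First the cross-terms c_i = x_i·y_{i+1} − x_{i+1}·y_i:
  -14, -18, 30, 5, 34  ⇒  2A = 37, A = 18.5.
Then Σ (x_i + x_{i+1})·c_i = -338, so x̄ = -338 / (6·18.5) = -338/111.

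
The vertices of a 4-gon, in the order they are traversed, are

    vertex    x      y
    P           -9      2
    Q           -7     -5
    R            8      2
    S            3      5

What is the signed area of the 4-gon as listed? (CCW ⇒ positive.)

Σ = (59) + (26) + (34) + (51) = 170
Signed area = Σ/2 = 85 (positive ⇒ counter-clockwise traversal).

85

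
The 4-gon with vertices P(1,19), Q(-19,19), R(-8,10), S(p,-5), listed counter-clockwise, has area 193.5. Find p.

The doubled signed area Σ (x_i y_{i+1} − x_{i+1} y_i) is linear in p.
With p=0 it equals 387; the coefficient of p is 9 (from the two edges through S).
So 9·p + 387 = 2·193.5 = 387 ⇒ p = 0.

0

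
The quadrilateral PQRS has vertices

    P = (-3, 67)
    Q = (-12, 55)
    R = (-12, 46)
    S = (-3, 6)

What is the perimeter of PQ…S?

|PQ| = √((-9)² + (-12)²) = √225 = 15
|QR| = √((0)² + (-9)²) = √81 = 9
|RS| = √((9)² + (-40)²) = √1681 = 41
|SP| = √((0)² + (61)²) = √3721 = 61
Perimeter = 15 + 9 + 41 + 61 = 126.

126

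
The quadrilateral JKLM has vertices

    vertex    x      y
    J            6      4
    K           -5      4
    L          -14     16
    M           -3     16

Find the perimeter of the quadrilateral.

52

|JK| = √((-11)² + (0)²) = √121 = 11
|KL| = √((-9)² + (12)²) = √225 = 15
|LM| = √((11)² + (0)²) = √121 = 11
|MJ| = √((9)² + (-12)²) = √225 = 15
Perimeter = 11 + 15 + 11 + 15 = 52.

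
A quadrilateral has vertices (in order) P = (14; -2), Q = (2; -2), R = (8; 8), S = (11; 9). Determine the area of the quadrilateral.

Apply the shoelace formula: 2A = Σ (x_i·y_{i+1} − x_{i+1}·y_i), indices taken mod 4.
Σ = (-24) + (32) + (-16) + (-148) = -156
Area = |Σ|/2 = 78.

78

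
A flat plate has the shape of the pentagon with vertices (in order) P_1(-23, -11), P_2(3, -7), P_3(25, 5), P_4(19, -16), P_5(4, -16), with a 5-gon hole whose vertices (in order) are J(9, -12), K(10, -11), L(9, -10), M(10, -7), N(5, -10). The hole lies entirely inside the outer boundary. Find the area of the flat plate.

Outer boundary:
Σ = (194) + (190) + (-495) + (-240) + (-412) = -763
Area = |Σ|/2 = 381.5.
Hole:
Apply the surveyor's formula: 2A = Σ (x_i·y_{i+1} − x_{i+1}·y_i), indices taken mod 5.
Σ = (21) + (-1) + (37) + (-65) + (30) = 22
Area = |Σ|/2 = 11.
Net area = 381.5 − 11 = 370.5.

370.5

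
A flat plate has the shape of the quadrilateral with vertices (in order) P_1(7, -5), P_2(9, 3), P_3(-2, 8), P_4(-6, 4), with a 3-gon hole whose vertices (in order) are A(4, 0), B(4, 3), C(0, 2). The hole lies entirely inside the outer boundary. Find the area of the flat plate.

Outer boundary:
Apply the shoelace (surveyor's) formula: 2A = Σ (x_i·y_{i+1} − x_{i+1}·y_i), indices taken mod 4.
Σ = (66) + (78) + (40) + (2) = 186
Area = |Σ|/2 = 93.
Hole:
A→B: (4)(3) − (4)(0) = 12
B→C: (4)(2) − (0)(3) = 8
C→A: (0)(0) − (4)(2) = -8
Σ = 12
Area = |Σ|/2 = 6.
Net area = 93 − 6 = 87.

87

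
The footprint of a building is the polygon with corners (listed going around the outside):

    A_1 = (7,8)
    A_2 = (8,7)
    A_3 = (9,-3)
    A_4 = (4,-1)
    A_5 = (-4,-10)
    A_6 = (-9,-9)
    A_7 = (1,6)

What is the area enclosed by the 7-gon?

Apply the shoelace formula: 2A = Σ (x_i·y_{i+1} − x_{i+1}·y_i), indices taken mod 7.
Σ = (-15) + (-87) + (3) + (-44) + (-54) + (-45) + (-34) = -276
Area = |Σ|/2 = 138.

138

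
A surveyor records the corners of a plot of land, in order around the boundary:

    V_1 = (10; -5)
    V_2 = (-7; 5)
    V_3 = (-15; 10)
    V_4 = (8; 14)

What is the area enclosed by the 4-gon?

V_1→V_2: (10)(5) − (-7)(-5) = 15
V_2→V_3: (-7)(10) − (-15)(5) = 5
V_3→V_4: (-15)(14) − (8)(10) = -290
V_4→V_1: (8)(-5) − (10)(14) = -180
Σ = -450
Area = |Σ|/2 = 225.

225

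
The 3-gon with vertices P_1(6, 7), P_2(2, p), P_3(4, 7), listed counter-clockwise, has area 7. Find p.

14

The doubled signed area Σ (x_i y_{i+1} − x_{i+1} y_i) is linear in p.
With p=0 it equals -14; the coefficient of p is 2 (from the two edges through P_2).
So 2·p + -14 = 2·7 = 14 ⇒ p = 14.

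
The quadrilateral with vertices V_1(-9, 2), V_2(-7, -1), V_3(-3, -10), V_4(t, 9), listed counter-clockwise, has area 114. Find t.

7

Write out the shoelace sum; only the two edges meeting at V_4 involve t:
2·Area = [((-3)·9 − t·(-10)) + (t·2 − (-9)·9)] + 90
       = 12·t + 144 = 228
⇒ t = 7.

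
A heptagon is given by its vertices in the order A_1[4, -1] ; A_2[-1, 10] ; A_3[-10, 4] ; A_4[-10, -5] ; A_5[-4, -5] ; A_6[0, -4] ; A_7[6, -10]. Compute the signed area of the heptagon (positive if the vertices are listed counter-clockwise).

164.5

Apply the shoelace formula: 2A = Σ (x_i·y_{i+1} − x_{i+1}·y_i), indices taken mod 7.
Σ = (39) + (96) + (90) + (30) + (16) + (24) + (34) = 329
Signed area = Σ/2 = 164.5 (positive ⇒ counter-clockwise traversal).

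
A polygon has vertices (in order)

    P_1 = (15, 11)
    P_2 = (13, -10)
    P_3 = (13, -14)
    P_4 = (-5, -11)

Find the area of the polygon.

224

P_1→P_2: (15)(-10) − (13)(11) = -293
P_2→P_3: (13)(-14) − (13)(-10) = -52
P_3→P_4: (13)(-11) − (-5)(-14) = -213
P_4→P_1: (-5)(11) − (15)(-11) = 110
Σ = -448
Area = |Σ|/2 = 224.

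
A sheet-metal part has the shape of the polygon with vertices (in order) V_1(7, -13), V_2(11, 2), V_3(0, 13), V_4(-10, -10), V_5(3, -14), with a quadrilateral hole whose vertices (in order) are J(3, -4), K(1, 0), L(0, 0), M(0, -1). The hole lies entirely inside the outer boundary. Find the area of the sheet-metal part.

326

Outer boundary:
Σ = (157) + (143) + (130) + (170) + (59) = 659
Area = |Σ|/2 = 329.5.
Hole:
Apply Gauss's area formula: 2A = Σ (x_i·y_{i+1} − x_{i+1}·y_i), indices taken mod 4.
J→K: (3)(0) − (1)(-4) = 4
K→L: (1)(0) − (0)(0) = 0
L→M: (0)(-1) − (0)(0) = 0
M→J: (0)(-4) − (3)(-1) = 3
Σ = 7
Area = |Σ|/2 = 3.5.
Net area = 329.5 − 3.5 = 326.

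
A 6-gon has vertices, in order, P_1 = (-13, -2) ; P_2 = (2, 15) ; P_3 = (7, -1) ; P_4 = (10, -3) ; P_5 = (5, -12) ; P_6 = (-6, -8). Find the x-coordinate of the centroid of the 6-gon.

Apply the shoelace (surveyor's) formula. First the cross-terms c_i = x_i·y_{i+1} − x_{i+1}·y_i:
  -191, -107, -11, -105, -112, -92  ⇒  2A = -618, A = -309.
Then Σ (x_i + x_{i+1})·c_i = 1236, so x̄ = 1236 / (6·(-309)) = -2/3.

-2/3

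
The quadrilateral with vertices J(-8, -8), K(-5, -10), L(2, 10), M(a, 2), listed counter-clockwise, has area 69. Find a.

The doubled signed area Σ (x_i y_{i+1} − x_{i+1} y_i) is linear in a.
With a=0 it equals 30; the coefficient of a is -18 (from the two edges through M).
So -18·a + 30 = 2·69 = 138 ⇒ a = -6.

-6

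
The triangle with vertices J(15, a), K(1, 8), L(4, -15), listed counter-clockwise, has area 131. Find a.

-12

Write out the shoelace sum; only the two edges meeting at J involve a:
2·Area = [(4·a − 15·(-15)) + (15·8 − 1·a)] + -47
       = 3·a + 298 = 262
⇒ a = -12.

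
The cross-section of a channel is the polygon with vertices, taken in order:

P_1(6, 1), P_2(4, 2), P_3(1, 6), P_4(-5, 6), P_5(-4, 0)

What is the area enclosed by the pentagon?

43

Σ = (8) + (22) + (36) + (24) + (-4) = 86
Area = |Σ|/2 = 43.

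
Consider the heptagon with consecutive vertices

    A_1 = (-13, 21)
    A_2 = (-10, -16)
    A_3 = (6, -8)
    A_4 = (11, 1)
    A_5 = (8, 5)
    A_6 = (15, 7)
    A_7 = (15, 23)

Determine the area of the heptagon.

785

Cross-terms: 418, 176, 94, 47, -19, 240, 614  ⇒  Σ = 1570
Area = |Σ|/2 = 785.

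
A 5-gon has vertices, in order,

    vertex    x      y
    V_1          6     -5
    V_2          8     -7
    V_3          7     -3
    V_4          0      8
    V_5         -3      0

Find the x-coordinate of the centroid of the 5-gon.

356/177

Apply Gauss's area formula. First the cross-terms c_i = x_i·y_{i+1} − x_{i+1}·y_i:
  -2, 25, 56, 24, 15  ⇒  2A = 118, A = 59.
Then Σ (x_i + x_{i+1})·c_i = 712, so x̄ = 712 / (6·59) = 356/177.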